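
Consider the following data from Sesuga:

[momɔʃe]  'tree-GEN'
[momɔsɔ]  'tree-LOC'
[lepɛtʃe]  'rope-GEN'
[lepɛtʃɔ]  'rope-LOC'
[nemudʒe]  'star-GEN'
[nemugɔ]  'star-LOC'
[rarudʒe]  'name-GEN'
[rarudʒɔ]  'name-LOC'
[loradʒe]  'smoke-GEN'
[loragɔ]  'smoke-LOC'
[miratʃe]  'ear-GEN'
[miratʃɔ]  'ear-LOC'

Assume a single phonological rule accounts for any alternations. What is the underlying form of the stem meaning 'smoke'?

The root 'smoke' surfaces as [loradʒe] and [loragɔ], with a stem-final [dʒ] ~ [g] alternation.
Compare 'name', with invariant [dʒ] in [rarudʒe] and [rarudʒɔ]: an analysis with underlying /dʒ/ and a rule producing [g] before the LOC suffix would wrongly predict alternation here too.
The underlying segment must be /g/; /g/ and /s/ become palato-alveolar [dʒ] and [ʃ] before a front vowel, yielding [dʒ] there.

/lorag/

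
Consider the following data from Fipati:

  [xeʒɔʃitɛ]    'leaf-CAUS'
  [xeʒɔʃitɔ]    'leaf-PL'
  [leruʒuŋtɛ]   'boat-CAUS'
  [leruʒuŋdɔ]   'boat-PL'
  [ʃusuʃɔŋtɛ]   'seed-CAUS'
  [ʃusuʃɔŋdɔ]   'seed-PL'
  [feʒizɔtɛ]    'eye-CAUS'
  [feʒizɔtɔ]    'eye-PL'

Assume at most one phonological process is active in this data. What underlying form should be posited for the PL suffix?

The PL morpheme has two allomorphs, [-dɔ] and [-tɔ].
The CAUS suffix, which begins with [t], is invariant after every stem; so [t] is not altered by any rule here.
So the underlying form is /-dɔ/, and voiced stops become voiceless after a vowel.

/-dɔ/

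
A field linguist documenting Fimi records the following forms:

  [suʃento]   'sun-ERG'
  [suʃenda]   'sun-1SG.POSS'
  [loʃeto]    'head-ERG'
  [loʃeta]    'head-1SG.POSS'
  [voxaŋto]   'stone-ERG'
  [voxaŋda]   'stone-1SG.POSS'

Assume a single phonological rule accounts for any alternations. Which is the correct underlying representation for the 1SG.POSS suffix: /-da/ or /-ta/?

/-da/

The 1SG.POSS morpheme has two allomorphs, [-da] and [-ta].
By contrast the ERG suffix keeps its initial [t] throughout — that segment must be underlying.
So the underlying form is /-da/, and voiced stops become voiceless after a vowel.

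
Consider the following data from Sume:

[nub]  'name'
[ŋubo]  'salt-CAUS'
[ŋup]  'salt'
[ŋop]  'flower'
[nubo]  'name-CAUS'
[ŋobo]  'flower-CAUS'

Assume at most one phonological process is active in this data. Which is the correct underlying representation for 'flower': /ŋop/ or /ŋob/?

'flower' shows [p] ~ [b] at the end of the stem ([ŋop] vs [ŋobo]).
Compare 'name', with invariant [b] in [nub] and [nubo]: an analysis with underlying /b/ and a rule producing [p] in isolation would wrongly predict alternation here too.
The alternation reflects intervocalic voicing: voiceless stops become voiced between vowels. /p/ is underlying.

/ŋop/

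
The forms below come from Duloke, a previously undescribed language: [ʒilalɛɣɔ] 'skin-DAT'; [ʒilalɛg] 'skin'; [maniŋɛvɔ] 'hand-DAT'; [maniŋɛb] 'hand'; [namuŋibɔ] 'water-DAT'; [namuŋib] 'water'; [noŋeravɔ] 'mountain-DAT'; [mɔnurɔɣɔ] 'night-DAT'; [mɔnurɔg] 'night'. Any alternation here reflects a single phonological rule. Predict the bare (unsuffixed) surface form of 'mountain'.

[noŋerab]

The stem for 'hand' ends in [v] in [maniŋɛvɔ] but [b] in [maniŋɛb].
The stem 'water' ([namuŋibɔ], [namuŋib]) shows [b] unchanged in both environments, so [b] cannot be basic with [v] derived before the DAT suffix.
Therefore /v/ is basic and [b] is derived by word-final hardening (voiced fricatives become stops word-finally).
From [noŋeravɔ] the stem 'mountain' is /noŋerav/; word-finally this yields [noŋerab].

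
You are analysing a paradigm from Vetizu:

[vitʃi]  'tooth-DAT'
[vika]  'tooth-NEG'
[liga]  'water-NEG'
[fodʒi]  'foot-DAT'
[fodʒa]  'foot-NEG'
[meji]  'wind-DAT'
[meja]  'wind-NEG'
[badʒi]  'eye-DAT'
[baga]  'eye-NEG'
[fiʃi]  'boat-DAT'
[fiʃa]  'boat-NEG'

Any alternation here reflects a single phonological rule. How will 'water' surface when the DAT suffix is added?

[lidʒi]

'eye' shows [dʒ] ~ [g] at the end of the stem ([badʒi] vs [baga]).
But 'foot' keeps [dʒ] in both environments ([fodʒi], [fodʒa]), so there is no rule changing /dʒ/ to [g] before the NEG suffix.
So /g/ is underlying, and a rule of palatalization before a front vowel — /k/ and /g/ become palato-alveolar [tʃ] and [dʒ] before a front vowel — gives [dʒ].
The one attested form of 'water', [liga], shows underlying /lig/. Applying the same rule before a front vowel gives [lidʒi].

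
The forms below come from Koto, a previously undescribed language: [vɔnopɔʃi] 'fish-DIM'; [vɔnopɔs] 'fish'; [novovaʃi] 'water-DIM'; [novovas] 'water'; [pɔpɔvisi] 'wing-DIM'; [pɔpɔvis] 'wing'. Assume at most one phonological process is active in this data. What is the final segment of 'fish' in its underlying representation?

/ʃ/

In [vɔnopɔʃi] and [vɔnopɔs] the final segment of 'fish' alternates: [ʃ] ~ [s].
If /s/ were underlying and a rule turned it into [ʃ] before the DIM suffix, 'wing' would also alternate; but it has [s] in both [pɔpɔvisi] and [pɔpɔvis].
Therefore /ʃ/ is basic and [s] is derived by depalatalization (palato-alveolar /ʃ/ becomes [s] when no front vowel follows).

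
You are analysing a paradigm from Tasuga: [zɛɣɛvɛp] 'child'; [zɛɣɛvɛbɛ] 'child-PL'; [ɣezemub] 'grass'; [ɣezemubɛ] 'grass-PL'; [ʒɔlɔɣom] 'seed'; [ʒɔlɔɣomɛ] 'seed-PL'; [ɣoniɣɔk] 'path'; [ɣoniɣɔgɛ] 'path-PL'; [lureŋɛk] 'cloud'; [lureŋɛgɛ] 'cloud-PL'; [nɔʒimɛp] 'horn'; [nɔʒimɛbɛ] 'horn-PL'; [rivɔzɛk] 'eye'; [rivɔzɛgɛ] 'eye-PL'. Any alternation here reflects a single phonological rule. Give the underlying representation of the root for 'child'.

The root 'child' surfaces as [zɛɣɛvɛp] and [zɛɣɛvɛbɛ], with a stem-final [p] ~ [b] alternation.
But 'grass' keeps [b] in both environments ([ɣezemub], [ɣezemubɛ]), so there is no rule changing /b/ to [p] in isolation.
Therefore /p/ is basic and [b] is derived by intervocalic voicing (voiceless stops become voiced between vowels).

/zɛɣɛvɛp/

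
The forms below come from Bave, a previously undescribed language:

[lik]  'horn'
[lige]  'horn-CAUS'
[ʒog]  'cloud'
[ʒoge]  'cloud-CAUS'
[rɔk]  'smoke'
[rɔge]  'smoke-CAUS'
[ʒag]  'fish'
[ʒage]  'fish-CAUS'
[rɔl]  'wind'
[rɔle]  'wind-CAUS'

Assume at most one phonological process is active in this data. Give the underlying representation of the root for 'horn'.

The stem for 'horn' ends in [k] in [lik] but [g] in [lige].
But 'cloud' keeps [g] in both environments ([ʒog], [ʒoge]), so there is no rule changing /g/ to [k] in isolation.
The underlying segment must be /k/; voiceless stops become voiced between vowels, yielding [g] there.
Hence 'horn' is /lik/ underlyingly.

/lik/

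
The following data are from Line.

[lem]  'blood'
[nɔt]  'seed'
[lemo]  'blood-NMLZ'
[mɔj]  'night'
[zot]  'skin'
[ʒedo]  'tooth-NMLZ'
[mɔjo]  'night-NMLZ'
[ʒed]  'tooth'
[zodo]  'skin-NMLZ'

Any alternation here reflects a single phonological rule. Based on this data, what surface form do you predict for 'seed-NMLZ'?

In [zodo] and [zot] the final segment of 'skin' alternates: [d] ~ [t].
Compare 'tooth', with invariant [d] in [ʒedo] and [ʒed]: an analysis with underlying /d/ and a rule producing [t] in isolation would wrongly predict alternation here too.
So /t/ is underlying, and a rule of intervocalic voicing — voiceless stops become voiced between vowels — gives [d].
From [nɔt] the stem 'seed' is /nɔt/; between vowels this yields [nɔdo].

[nɔdo]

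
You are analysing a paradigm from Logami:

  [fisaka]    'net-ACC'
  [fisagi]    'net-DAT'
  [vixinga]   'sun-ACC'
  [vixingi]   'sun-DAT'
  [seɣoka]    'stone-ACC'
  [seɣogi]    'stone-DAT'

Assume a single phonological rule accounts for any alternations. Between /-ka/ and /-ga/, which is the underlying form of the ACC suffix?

/-ka/

The ACC morpheme has two allomorphs, [-ga] and [-ka].
By contrast the DAT suffix keeps its initial [g] throughout — that segment must be underlying.
So the underlying form is /-ka/, and voiceless stops become voiced after a nasal.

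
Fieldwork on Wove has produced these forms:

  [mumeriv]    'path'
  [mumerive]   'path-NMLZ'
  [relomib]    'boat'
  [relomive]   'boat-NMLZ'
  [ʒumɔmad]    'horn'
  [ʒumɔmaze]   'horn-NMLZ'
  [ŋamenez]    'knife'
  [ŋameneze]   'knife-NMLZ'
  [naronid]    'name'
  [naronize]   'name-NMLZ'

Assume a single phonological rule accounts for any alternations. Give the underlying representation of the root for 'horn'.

The stem for 'horn' ends in [d] in [ʒumɔmad] but [z] in [ʒumɔmaze].
The stem 'knife' ([ŋamenez], [ŋameneze]) shows [z] unchanged in both environments, so [z] cannot be basic with [d] derived in isolation.
The alternation reflects intervocalic spirantization: voiced stops become fricatives between vowels. /d/ is underlying.
Hence 'horn' is /ʒumɔmad/ underlyingly.

/ʒumɔmad/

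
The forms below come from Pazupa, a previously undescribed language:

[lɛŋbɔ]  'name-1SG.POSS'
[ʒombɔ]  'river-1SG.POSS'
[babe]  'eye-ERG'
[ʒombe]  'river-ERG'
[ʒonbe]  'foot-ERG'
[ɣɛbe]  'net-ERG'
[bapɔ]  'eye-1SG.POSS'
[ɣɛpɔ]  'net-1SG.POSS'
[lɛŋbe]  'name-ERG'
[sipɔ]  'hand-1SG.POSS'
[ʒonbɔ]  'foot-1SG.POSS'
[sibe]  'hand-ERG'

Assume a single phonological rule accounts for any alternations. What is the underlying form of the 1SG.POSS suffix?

The 1SG.POSS suffix surfaces as [-bɔ] and [-pɔ], depending on the final segment of the stem.
The ERG suffix, which begins with [b], is invariant after every stem; so [b] is not altered by any rule here.
The 1SG.POSS suffix is therefore /-pɔ/ underlyingly, with post-nasal voicing: voiceless stops become voiced after a nasal.

/-pɔ/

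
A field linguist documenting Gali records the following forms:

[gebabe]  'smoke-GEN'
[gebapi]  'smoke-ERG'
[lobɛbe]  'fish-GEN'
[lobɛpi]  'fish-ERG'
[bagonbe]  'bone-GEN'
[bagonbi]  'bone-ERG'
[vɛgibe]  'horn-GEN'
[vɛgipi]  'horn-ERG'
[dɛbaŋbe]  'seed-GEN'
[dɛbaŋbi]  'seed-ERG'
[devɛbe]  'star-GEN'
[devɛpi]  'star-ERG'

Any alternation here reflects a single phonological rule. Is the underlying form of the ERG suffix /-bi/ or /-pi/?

/-pi/

The ERG morpheme has two allomorphs, [-bi] and [-pi].
The GEN suffix, which begins with [b], is invariant after every stem; so [b] is not altered by any rule here.
The ERG suffix is therefore /-pi/ underlyingly, with post-nasal voicing: voiceless stops become voiced after a nasal.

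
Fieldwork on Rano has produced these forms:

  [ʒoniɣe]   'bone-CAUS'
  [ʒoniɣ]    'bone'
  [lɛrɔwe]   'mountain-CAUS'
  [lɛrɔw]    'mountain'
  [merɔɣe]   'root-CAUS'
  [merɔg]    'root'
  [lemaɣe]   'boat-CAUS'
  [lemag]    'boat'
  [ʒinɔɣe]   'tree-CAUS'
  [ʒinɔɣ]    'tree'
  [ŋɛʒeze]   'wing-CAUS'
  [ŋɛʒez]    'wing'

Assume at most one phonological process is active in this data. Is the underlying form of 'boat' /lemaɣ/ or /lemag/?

/lemag/

In [lemaɣe] and [lemag] the final segment of 'boat' alternates: [ɣ] ~ [g].
If /ɣ/ were underlying and a rule turned it into [g] in isolation, 'tree' would also alternate; but it has [ɣ] in both [ʒinɔɣe] and [ʒinɔɣ].
The alternation reflects intervocalic spirantization: voiced stops become fricatives between vowels. /g/ is underlying.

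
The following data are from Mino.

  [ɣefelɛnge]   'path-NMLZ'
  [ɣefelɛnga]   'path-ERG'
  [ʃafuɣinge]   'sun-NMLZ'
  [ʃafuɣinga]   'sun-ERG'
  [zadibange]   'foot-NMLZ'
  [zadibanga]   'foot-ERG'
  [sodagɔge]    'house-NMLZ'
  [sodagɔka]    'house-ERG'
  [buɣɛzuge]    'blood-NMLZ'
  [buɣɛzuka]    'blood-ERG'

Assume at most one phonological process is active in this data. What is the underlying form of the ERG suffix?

The ERG suffix surfaces as [-ga] and [-ka], depending on the final segment of the stem.
The NMLZ suffix, which begins with [g], is invariant after every stem; so [g] is not altered by any rule here.
So the underlying form is /-ka/, and voiceless stops become voiced after a nasal.

/-ka/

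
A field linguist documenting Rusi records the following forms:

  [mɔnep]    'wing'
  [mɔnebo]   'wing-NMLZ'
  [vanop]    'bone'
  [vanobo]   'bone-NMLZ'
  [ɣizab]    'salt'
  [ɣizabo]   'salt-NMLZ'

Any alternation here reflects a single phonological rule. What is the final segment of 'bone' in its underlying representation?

The root 'bone' surfaces as [vanop] and [vanobo], with a stem-final [p] ~ [b] alternation.
If /b/ were underlying and a rule turned it into [p] in isolation, 'salt' would also alternate; but it has [b] in both [ɣizab] and [ɣizabo].
So /p/ is underlying, and a rule of intervocalic voicing — voiceless stops become voiced between vowels — gives [b].

/p/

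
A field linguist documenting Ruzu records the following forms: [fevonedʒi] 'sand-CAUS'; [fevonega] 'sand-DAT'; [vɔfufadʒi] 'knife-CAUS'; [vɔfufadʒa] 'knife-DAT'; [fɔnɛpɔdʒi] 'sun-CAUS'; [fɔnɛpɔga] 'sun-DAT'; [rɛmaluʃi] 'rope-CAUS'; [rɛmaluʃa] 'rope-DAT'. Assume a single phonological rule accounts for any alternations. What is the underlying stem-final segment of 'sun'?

In [fɔnɛpɔdʒi] and [fɔnɛpɔga] the final segment of 'sun' alternates: [dʒ] ~ [g].
The stem 'knife' ([vɔfufadʒi], [vɔfufadʒa]) shows [dʒ] unchanged in both environments, so [dʒ] cannot be basic with [g] derived before the DAT suffix.
The alternation reflects palatalization before a front vowel: /g/ becomes palato-alveolar [dʒ] before a front vowel. /g/ is underlying.

/g/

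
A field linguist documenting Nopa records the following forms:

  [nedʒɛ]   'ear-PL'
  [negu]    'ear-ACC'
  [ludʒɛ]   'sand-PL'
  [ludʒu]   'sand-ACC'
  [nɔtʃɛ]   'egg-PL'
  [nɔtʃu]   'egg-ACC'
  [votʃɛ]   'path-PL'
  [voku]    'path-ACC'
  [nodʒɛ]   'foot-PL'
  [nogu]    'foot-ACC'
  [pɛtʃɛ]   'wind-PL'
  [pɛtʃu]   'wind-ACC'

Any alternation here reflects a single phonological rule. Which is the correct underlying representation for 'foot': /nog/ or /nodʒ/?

The stem for 'foot' ends in [dʒ] in [nodʒɛ] but [g] in [nogu].
Compare 'sand', with invariant [dʒ] in [ludʒɛ] and [ludʒu]: an analysis with underlying /dʒ/ and a rule producing [g] before the ACC suffix would wrongly predict alternation here too.
Therefore /g/ is basic and [dʒ] is derived by palatalization before a front vowel (/k/ and /g/ become palato-alveolar [tʃ] and [dʒ] before a front vowel).

/nog/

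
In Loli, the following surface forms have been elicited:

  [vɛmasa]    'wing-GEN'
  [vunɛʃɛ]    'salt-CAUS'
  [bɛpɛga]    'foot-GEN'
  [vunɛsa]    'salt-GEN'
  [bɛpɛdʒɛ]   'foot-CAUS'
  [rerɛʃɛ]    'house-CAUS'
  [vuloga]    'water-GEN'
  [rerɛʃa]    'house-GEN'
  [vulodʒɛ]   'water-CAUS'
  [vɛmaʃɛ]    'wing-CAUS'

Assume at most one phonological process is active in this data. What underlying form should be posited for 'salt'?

'salt' shows [s] ~ [ʃ] at the end of the stem ([vunɛsa] vs [vunɛʃɛ]).
Compare 'house', with invariant [ʃ] in [rerɛʃa] and [rerɛʃɛ]: an analysis with underlying /ʃ/ and a rule producing [s] before the GEN suffix would wrongly predict alternation here too.
So /s/ is underlying, and a rule of palatalization before a front vowel — /g/ and /s/ become palato-alveolar [dʒ] and [ʃ] before a front vowel — gives [ʃ].
So 'salt' = /vunɛs/.

/vunɛs/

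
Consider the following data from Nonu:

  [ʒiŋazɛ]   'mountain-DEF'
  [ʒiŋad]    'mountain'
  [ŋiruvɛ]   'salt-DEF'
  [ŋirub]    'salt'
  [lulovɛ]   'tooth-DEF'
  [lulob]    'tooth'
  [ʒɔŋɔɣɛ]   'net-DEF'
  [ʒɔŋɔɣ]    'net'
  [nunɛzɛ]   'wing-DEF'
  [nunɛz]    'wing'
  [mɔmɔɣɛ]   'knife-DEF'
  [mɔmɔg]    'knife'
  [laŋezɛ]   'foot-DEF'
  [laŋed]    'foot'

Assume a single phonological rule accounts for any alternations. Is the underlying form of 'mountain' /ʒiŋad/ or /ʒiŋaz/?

/ʒiŋad/

'mountain' shows [z] ~ [d] at the end of the stem ([ʒiŋazɛ] vs [ʒiŋad]).
Compare 'wing', with invariant [z] in [nunɛzɛ] and [nunɛz]: an analysis with underlying /z/ and a rule producing [d] in isolation would wrongly predict alternation here too.
So /d/ is underlying, and a rule of intervocalic spirantization — voiced stops become fricatives between vowels — gives [z].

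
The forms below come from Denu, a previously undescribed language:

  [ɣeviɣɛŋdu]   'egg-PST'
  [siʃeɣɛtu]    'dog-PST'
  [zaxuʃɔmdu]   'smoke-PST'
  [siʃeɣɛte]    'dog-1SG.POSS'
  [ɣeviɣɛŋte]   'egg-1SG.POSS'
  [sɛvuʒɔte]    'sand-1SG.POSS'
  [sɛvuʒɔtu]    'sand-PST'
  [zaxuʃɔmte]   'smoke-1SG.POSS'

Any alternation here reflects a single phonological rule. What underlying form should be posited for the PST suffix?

The PST morpheme has two allomorphs, [-du] and [-tu].
By contrast the 1SG.POSS suffix keeps its initial [t] throughout — that segment must be underlying.
So the underlying form is /-du/, and voiced stops become voiceless after a vowel.

/-du/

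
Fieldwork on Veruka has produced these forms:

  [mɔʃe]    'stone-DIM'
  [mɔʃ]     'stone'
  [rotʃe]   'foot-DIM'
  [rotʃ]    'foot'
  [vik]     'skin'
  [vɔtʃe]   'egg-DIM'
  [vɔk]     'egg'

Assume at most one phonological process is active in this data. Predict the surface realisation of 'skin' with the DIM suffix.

In [vɔtʃe] and [vɔk] the final segment of 'egg' alternates: [tʃ] ~ [k].
The stem 'foot' ([rotʃe], [rotʃ]) shows [tʃ] unchanged in both environments, so [tʃ] cannot be basic with [k] derived in isolation.
Therefore /k/ is basic and [tʃ] is derived by palatalization before a front vowel (/k/ becomes palato-alveolar [tʃ] before a front vowel).
From [vik] the stem 'skin' is /vik/; before a front vowel this yields [vitʃe].

[vitʃe]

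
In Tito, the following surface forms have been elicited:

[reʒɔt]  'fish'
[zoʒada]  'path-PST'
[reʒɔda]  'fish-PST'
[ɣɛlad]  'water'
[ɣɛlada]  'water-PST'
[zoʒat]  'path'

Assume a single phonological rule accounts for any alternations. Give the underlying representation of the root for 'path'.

The root 'path' surfaces as [zoʒat] and [zoʒada], with a stem-final [t] ~ [d] alternation.
If /d/ were underlying and a rule turned it into [t] in isolation, 'water' would also alternate; but it has [d] in both [ɣɛlad] and [ɣɛlada].
The alternation reflects intervocalic voicing: voiceless stops become voiced between vowels. /t/ is underlying.
Hence 'path' is /zoʒat/ underlyingly.

/zoʒat/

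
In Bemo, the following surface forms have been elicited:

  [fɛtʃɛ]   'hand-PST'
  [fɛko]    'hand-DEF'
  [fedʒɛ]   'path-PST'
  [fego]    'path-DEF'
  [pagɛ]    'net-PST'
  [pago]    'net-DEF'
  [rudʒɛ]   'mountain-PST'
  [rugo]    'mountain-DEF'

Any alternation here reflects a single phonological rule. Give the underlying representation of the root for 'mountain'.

'mountain' shows [dʒ] ~ [g] at the end of the stem ([rudʒɛ] vs [rugo]).
But 'net' keeps [g] in both environments ([pagɛ], [pago]), so there is no rule changing /g/ to [dʒ] before the PST suffix.
So /dʒ/ is underlying, and a rule of depalatalization — palato-alveolar /tʃ/ and /dʒ/ become [k] and [g] when no front vowel follows — gives [g].

/rudʒ/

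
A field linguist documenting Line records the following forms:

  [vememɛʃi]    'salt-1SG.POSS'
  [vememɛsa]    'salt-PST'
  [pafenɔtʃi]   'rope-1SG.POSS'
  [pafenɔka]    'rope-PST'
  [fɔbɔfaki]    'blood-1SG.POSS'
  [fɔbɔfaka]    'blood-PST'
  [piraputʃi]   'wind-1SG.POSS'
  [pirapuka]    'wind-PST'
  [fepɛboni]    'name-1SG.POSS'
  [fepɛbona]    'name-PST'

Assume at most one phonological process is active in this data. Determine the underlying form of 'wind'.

'wind' shows [tʃ] ~ [k] at the end of the stem ([piraputʃi] vs [pirapuka]).
Compare 'blood', with invariant [k] in [fɔbɔfaki] and [fɔbɔfaka]: an analysis with underlying /k/ and a rule producing [tʃ] before the 1SG.POSS suffix would wrongly predict alternation here too.
The underlying segment must be /tʃ/; palato-alveolar /tʃ/ and /ʃ/ become [k] and [s] when no front vowel follows, yielding [k] there.
So 'wind' = /piraputʃ/.

/piraputʃ/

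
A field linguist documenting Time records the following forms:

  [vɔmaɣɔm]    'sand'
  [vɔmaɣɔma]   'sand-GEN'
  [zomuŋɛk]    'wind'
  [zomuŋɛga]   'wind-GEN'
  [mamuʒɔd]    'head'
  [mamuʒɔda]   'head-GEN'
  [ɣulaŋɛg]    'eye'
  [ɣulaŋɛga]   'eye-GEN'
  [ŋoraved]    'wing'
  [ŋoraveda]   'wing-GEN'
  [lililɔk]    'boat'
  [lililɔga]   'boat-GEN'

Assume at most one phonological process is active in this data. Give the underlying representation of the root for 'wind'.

The stem for 'wind' ends in [k] in [zomuŋɛk] but [g] in [zomuŋɛga].
Compare 'eye', with invariant [g] in [ɣulaŋɛg] and [ɣulaŋɛga]: an analysis with underlying /g/ and a rule producing [k] in isolation would wrongly predict alternation here too.
The alternation reflects intervocalic voicing: voiceless stops become voiced between vowels. /k/ is underlying.
The underlying form of 'wind' is therefore /zomuŋɛk/.

/zomuŋɛk/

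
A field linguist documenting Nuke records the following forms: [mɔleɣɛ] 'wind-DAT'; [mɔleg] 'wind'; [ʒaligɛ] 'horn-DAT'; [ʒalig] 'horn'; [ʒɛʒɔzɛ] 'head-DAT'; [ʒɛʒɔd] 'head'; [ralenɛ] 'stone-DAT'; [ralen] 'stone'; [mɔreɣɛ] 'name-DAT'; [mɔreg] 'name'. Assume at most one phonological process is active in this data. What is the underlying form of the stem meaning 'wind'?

/mɔleɣ/

'wind' shows [ɣ] ~ [g] at the end of the stem ([mɔleɣɛ] vs [mɔleg]).
Compare 'horn', with invariant [g] in [ʒaligɛ] and [ʒalig]: an analysis with underlying /g/ and a rule producing [ɣ] before the DAT suffix would wrongly predict alternation here too.
The underlying segment must be /ɣ/; voiced fricatives become stops word-finally, yielding [g] there.
The underlying form of 'wind' is therefore /mɔleɣ/.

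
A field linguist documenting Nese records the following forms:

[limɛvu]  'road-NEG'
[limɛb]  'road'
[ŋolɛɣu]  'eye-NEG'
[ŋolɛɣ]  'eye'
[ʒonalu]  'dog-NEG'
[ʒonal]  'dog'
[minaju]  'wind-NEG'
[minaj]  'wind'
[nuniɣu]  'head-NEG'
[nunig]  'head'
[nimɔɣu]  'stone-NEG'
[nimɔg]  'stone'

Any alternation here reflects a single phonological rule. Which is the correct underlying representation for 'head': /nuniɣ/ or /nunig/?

/nunig/

The stem for 'head' ends in [ɣ] in [nuniɣu] but [g] in [nunig].
But 'eye' keeps [ɣ] in both environments ([ŋolɛɣu], [ŋolɛɣ]), so there is no rule changing /ɣ/ to [g] in isolation.
The underlying segment must be /g/; voiced stops become fricatives between vowels, yielding [ɣ] there.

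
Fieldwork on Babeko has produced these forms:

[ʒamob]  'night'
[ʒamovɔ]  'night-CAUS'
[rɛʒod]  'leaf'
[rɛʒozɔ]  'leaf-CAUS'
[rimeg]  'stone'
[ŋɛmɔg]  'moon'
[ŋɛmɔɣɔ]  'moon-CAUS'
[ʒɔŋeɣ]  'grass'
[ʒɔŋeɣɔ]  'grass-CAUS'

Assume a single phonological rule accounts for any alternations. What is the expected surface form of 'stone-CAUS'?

In [ŋɛmɔg] and [ŋɛmɔɣɔ] the final segment of 'moon' alternates: [g] ~ [ɣ].
The stem 'grass' ([ʒɔŋeɣ], [ʒɔŋeɣɔ]) shows [ɣ] unchanged in both environments, so [ɣ] cannot be basic with [g] derived in isolation.
Therefore /g/ is basic and [ɣ] is derived by intervocalic spirantization (voiced stops become fricatives between vowels).
From [rimeg] the stem 'stone' is /rimeg/; between vowels this yields [rimeɣɔ].

[rimeɣɔ]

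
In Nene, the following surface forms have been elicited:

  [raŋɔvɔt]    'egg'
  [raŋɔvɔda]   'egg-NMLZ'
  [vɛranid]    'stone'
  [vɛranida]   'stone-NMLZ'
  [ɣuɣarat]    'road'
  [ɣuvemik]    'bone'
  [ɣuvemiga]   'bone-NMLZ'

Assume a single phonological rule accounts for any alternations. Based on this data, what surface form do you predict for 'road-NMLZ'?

The root 'egg' surfaces as [raŋɔvɔt] and [raŋɔvɔda], with a stem-final [t] ~ [d] alternation.
Compare 'stone', with invariant [d] in [vɛranid] and [vɛranida]: an analysis with underlying /d/ and a rule producing [t] in isolation would wrongly predict alternation here too.
So /t/ is underlying, and a rule of intervocalic voicing — voiceless stops become voiced between vowels — gives [d].
The one attested form of 'road', [ɣuɣarat], shows underlying /ɣuɣarat/. Applying the same rule between vowels gives [ɣuɣarada].

[ɣuɣarada]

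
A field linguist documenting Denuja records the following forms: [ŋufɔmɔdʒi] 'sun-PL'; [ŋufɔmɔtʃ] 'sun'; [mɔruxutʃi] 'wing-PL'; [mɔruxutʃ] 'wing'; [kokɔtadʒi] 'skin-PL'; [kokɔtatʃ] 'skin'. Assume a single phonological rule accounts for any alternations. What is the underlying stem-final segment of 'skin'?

/dʒ/

The root 'skin' surfaces as [kokɔtadʒi] and [kokɔtatʃ], with a stem-final [dʒ] ~ [tʃ] alternation.
But 'wing' keeps [tʃ] in both environments ([mɔruxutʃi], [mɔruxutʃ]), so there is no rule changing /tʃ/ to [dʒ] before the PL suffix.
The underlying segment must be /dʒ/; voiced obstruents become voiceless word-finally, yielding [tʃ] there.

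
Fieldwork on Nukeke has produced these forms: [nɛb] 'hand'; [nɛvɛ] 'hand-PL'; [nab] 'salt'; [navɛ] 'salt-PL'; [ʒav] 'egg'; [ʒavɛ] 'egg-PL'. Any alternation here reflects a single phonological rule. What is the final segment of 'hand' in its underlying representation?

/b/

The root 'hand' surfaces as [nɛb] and [nɛvɛ], with a stem-final [b] ~ [v] alternation.
The stem 'egg' ([ʒav], [ʒavɛ]) shows [v] unchanged in both environments, so [v] cannot be basic with [b] derived in isolation.
The alternation reflects intervocalic spirantization: voiced stops become fricatives between vowels. /b/ is underlying.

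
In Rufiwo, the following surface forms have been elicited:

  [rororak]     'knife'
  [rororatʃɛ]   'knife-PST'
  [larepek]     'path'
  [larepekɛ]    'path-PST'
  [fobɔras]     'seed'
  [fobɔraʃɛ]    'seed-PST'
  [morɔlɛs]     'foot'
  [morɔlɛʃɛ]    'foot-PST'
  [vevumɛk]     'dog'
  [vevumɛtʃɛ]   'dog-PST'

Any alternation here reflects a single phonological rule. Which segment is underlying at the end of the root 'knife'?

/tʃ/

The stem for 'knife' ends in [k] in [rororak] but [tʃ] in [rororatʃɛ].
But 'path' keeps [k] in both environments ([larepek], [larepekɛ]), so there is no rule changing /k/ to [tʃ] before the PST suffix.
The underlying segment must be /tʃ/; palato-alveolar /tʃ/ and /ʃ/ become [k] and [s] when no front vowel follows, yielding [k] there.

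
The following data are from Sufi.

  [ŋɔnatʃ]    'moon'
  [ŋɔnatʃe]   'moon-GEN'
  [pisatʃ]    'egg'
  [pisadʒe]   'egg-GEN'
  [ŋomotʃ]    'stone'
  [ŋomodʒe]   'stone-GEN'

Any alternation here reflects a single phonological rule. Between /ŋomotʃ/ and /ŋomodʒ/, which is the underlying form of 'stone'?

/ŋomodʒ/

The root 'stone' surfaces as [ŋomotʃ] and [ŋomodʒe], with a stem-final [tʃ] ~ [dʒ] alternation.
Compare 'moon', with invariant [tʃ] in [ŋɔnatʃ] and [ŋɔnatʃe]: an analysis with underlying /tʃ/ and a rule producing [dʒ] before the GEN suffix would wrongly predict alternation here too.
The alternation reflects word-final obstruent devoicing: voiced obstruents become voiceless word-finally. /dʒ/ is underlying.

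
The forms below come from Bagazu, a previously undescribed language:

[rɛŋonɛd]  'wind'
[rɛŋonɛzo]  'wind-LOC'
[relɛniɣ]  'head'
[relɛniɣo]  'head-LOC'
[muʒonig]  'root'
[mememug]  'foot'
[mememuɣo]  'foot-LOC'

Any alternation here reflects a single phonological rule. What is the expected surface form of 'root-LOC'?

[muʒoniɣo]

The root 'foot' surfaces as [mememug] and [mememuɣo], with a stem-final [g] ~ [ɣ] alternation.
If /ɣ/ were underlying and a rule turned it into [g] in isolation, 'head' would also alternate; but it has [ɣ] in both [relɛniɣ] and [relɛniɣo].
The underlying segment must be /g/; voiced stops become fricatives between vowels, yielding [ɣ] there.
From [muʒonig] the stem 'root' is /muʒonig/; between vowels this yields [muʒoniɣo].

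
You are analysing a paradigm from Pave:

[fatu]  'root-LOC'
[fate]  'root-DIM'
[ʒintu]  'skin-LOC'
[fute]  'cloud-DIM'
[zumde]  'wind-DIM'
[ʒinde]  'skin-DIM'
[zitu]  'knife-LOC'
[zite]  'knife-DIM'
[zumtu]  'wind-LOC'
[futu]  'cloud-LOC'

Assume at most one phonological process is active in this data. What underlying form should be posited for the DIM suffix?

/-de/

The DIM suffix surfaces as [-de] and [-te], depending on the final segment of the stem.
The LOC suffix, which begins with [t], is invariant after every stem; so [t] is not altered by any rule here.
The DIM suffix is therefore /-de/ underlyingly, with post-vocalic devoicing: voiced stops become voiceless after a vowel.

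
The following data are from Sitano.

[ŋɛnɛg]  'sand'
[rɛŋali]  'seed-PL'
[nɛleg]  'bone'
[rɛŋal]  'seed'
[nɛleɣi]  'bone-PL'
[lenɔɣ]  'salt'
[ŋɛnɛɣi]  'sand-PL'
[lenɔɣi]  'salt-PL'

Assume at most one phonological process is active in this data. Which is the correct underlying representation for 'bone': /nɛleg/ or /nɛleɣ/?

The root 'bone' surfaces as [nɛleg] and [nɛleɣi], with a stem-final [g] ~ [ɣ] alternation.
But 'salt' keeps [ɣ] in both environments ([lenɔɣ], [lenɔɣi]), so there is no rule changing /ɣ/ to [g] in isolation.
The underlying segment must be /g/; voiced stops become fricatives between vowels, yielding [ɣ] there.

/nɛleg/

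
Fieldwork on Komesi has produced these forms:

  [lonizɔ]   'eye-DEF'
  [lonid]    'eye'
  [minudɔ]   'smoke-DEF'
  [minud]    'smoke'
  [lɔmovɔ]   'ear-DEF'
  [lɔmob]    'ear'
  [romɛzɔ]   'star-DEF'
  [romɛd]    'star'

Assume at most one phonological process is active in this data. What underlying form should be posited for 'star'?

/romɛz/

The stem for 'star' ends in [z] in [romɛzɔ] but [d] in [romɛd].
The stem 'smoke' ([minudɔ], [minud]) shows [d] unchanged in both environments, so [d] cannot be basic with [z] derived before the DEF suffix.
The alternation reflects word-final hardening: voiced fricatives become stops word-finally. /z/ is underlying.
The underlying form of 'star' is therefore /romɛz/.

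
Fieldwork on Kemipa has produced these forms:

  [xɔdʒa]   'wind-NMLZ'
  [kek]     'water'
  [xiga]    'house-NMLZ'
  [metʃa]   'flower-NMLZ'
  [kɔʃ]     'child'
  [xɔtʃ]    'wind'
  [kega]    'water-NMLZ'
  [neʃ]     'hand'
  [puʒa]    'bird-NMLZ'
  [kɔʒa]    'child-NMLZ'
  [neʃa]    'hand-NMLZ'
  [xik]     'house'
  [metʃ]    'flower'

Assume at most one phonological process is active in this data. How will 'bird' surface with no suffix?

In [kɔʃ] and [kɔʒa] the final segment of 'child' alternates: [ʃ] ~ [ʒ].
But 'hand' keeps [ʃ] in both environments ([neʃ], [neʃa]), so there is no rule changing /ʃ/ to [ʒ] before the NMLZ suffix.
So /ʒ/ is underlying, and a rule of word-final obstruent devoicing — voiced obstruents become voiceless word-finally — gives [ʃ].
From [puʒa] the stem 'bird' is /puʒ/; word-finally this yields [puʃ].

[puʃ]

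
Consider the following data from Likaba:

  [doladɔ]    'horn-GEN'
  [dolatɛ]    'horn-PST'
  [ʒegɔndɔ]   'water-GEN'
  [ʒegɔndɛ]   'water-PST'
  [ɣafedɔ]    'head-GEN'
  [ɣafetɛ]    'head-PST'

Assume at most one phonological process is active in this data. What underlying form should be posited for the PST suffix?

The PST morpheme has two allomorphs, [-dɛ] and [-tɛ].
The GEN suffix, which begins with [d], is invariant after every stem; so [d] is not altered by any rule here.
So the underlying form is /-tɛ/, and voiceless stops become voiced after a nasal.

/-tɛ/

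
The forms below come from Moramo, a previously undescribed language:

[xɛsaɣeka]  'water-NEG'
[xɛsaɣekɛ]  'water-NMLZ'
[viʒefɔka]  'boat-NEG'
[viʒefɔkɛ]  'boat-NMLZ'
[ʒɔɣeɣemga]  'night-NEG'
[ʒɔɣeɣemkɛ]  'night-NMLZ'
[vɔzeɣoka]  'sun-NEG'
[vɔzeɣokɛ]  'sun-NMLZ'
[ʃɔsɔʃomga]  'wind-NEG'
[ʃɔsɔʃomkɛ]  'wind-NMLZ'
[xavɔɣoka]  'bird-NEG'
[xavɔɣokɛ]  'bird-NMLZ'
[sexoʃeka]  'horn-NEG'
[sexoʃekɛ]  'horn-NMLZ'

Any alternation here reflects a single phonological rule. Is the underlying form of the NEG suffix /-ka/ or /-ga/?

/-ga/

The NEG suffix surfaces as [-ga] and [-ka], depending on the final segment of the stem.
By contrast the NMLZ suffix keeps its initial [k] throughout — that segment must be underlying.
So the underlying form is /-ga/, and voiced stops become voiceless after a vowel.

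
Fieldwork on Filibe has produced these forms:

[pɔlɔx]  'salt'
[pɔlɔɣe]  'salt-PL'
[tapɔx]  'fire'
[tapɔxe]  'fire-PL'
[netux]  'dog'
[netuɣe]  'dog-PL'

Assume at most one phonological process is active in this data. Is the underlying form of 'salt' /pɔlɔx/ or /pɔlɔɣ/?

The root 'salt' surfaces as [pɔlɔx] and [pɔlɔɣe], with a stem-final [x] ~ [ɣ] alternation.
If /x/ were underlying and a rule turned it into [ɣ] before the PL suffix, 'fire' would also alternate; but it has [x] in both [tapɔx] and [tapɔxe].
The alternation reflects word-final obstruent devoicing: voiced obstruents become voiceless word-finally. /ɣ/ is underlying.

/pɔlɔɣ/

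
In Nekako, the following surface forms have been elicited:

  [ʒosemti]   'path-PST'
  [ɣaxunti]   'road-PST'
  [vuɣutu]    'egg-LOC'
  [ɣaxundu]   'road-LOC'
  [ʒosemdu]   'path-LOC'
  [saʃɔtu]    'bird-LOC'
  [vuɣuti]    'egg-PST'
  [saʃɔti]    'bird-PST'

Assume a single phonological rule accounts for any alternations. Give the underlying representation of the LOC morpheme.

The LOC suffix surfaces as [-du] and [-tu], depending on the final segment of the stem.
The PST suffix, which begins with [t], is invariant after every stem; so [t] is not altered by any rule here.
So the underlying form is /-du/, and voiced stops become voiceless after a vowel.

/-du/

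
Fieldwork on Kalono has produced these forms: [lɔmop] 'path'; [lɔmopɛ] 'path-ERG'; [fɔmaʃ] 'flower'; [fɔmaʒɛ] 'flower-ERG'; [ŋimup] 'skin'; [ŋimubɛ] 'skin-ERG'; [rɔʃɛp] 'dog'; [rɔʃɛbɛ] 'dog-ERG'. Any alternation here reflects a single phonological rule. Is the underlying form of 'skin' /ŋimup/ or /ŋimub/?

/ŋimub/

The stem for 'skin' ends in [p] in [ŋimup] but [b] in [ŋimubɛ].
But 'path' keeps [p] in both environments ([lɔmop], [lɔmopɛ]), so there is no rule changing /p/ to [b] before the ERG suffix.
Therefore /b/ is basic and [p] is derived by word-final obstruent devoicing (voiced obstruents become voiceless word-finally).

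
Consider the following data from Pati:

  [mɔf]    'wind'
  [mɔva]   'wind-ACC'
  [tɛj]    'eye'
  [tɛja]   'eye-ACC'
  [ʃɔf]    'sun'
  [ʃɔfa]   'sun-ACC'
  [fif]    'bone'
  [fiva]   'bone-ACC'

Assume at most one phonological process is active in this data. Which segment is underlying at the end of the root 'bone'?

/v/

In [fif] and [fiva] the final segment of 'bone' alternates: [f] ~ [v].
If /f/ were underlying and a rule turned it into [v] before the ACC suffix, 'sun' would also alternate; but it has [f] in both [ʃɔf] and [ʃɔfa].
Therefore /v/ is basic and [f] is derived by word-final obstruent devoicing (voiced obstruents become voiceless word-finally).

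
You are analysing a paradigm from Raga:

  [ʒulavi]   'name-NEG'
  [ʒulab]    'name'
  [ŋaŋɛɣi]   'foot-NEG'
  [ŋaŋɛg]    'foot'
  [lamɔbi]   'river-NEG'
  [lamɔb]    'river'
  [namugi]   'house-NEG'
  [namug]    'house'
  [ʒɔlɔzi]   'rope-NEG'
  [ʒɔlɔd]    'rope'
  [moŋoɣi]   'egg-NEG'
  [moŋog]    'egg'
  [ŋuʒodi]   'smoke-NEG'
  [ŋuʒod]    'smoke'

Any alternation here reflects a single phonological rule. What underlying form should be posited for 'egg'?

The root 'egg' surfaces as [moŋoɣi] and [moŋog], with a stem-final [ɣ] ~ [g] alternation.
If /g/ were underlying and a rule turned it into [ɣ] before the NEG suffix, 'house' would also alternate; but it has [g] in both [namugi] and [namug].
So /ɣ/ is underlying, and a rule of word-final hardening — voiced fricatives become stops word-finally — gives [g].
Hence 'egg' is /moŋoɣ/ underlyingly.

/moŋoɣ/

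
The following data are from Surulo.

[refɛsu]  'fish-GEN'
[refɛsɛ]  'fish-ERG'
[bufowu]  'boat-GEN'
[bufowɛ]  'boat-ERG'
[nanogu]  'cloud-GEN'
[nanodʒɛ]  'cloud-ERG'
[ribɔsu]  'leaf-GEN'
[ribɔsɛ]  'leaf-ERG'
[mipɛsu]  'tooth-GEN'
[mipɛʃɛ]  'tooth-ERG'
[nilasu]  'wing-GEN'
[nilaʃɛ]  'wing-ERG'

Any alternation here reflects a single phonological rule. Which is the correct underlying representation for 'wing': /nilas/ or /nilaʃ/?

In [nilasu] and [nilaʃɛ] the final segment of 'wing' alternates: [s] ~ [ʃ].
If /s/ were underlying and a rule turned it into [ʃ] before the ERG suffix, 'leaf' would also alternate; but it has [s] in both [ribɔsu] and [ribɔsɛ].
The alternation reflects depalatalization: palato-alveolar /dʒ/ and /ʃ/ become [g] and [s] when no front vowel follows. /ʃ/ is underlying.

/nilaʃ/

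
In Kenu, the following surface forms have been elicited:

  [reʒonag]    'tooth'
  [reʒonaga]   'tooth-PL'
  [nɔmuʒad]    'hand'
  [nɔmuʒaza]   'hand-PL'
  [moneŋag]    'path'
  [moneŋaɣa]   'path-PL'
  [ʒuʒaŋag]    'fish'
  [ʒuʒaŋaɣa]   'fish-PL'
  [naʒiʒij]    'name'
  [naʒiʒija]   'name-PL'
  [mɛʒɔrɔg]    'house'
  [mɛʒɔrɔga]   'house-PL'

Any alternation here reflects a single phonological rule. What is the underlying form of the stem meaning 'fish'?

The root 'fish' surfaces as [ʒuʒaŋag] and [ʒuʒaŋaɣa], with a stem-final [g] ~ [ɣ] alternation.
Compare 'tooth', with invariant [g] in [reʒonag] and [reʒonaga]: an analysis with underlying /g/ and a rule producing [ɣ] before the PL suffix would wrongly predict alternation here too.
The underlying segment must be /ɣ/; voiced fricatives become stops word-finally, yielding [g] there.

/ʒuʒaŋaɣ/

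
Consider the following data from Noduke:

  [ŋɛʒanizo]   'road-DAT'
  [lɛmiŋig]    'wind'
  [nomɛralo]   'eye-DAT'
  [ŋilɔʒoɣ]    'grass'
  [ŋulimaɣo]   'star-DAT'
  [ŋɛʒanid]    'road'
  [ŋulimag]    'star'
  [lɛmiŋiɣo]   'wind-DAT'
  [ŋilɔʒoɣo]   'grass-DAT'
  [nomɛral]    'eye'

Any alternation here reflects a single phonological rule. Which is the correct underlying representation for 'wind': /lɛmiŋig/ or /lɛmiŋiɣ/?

The root 'wind' surfaces as [lɛmiŋiɣo] and [lɛmiŋig], with a stem-final [ɣ] ~ [g] alternation.
But 'grass' keeps [ɣ] in both environments ([ŋilɔʒoɣo], [ŋilɔʒoɣ]), so there is no rule changing /ɣ/ to [g] in isolation.
The alternation reflects intervocalic spirantization: voiced stops become fricatives between vowels. /g/ is underlying.

/lɛmiŋig/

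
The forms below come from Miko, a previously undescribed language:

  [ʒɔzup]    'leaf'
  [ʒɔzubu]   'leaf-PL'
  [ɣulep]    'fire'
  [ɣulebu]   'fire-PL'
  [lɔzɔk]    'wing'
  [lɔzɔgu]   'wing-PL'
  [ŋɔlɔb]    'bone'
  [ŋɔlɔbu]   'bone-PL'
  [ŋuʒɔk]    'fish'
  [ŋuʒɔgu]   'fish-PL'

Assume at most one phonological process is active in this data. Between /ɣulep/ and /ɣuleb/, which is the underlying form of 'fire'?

/ɣulep/

In [ɣulep] and [ɣulebu] the final segment of 'fire' alternates: [p] ~ [b].
But 'bone' keeps [b] in both environments ([ŋɔlɔb], [ŋɔlɔbu]), so there is no rule changing /b/ to [p] in isolation.
Therefore /p/ is basic and [b] is derived by intervocalic voicing (voiceless stops become voiced between vowels).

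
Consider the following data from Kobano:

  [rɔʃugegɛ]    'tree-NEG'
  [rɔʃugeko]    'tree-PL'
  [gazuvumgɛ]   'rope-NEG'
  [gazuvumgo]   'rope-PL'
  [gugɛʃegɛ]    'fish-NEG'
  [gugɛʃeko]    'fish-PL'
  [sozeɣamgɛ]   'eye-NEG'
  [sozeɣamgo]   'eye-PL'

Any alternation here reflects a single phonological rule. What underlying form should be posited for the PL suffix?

/-ko/

The PL suffix surfaces as [-go] and [-ko], depending on the final segment of the stem.
The NEG suffix, which begins with [g], is invariant after every stem; so [g] is not altered by any rule here.
So the underlying form is /-ko/, and voiceless stops become voiced after a nasal.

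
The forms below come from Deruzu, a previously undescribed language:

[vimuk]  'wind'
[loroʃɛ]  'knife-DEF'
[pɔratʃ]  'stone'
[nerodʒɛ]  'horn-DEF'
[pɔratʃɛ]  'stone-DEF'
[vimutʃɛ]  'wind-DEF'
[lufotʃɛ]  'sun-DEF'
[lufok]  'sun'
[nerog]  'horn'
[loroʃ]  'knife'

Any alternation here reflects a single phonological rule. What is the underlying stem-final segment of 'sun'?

The root 'sun' surfaces as [lufotʃɛ] and [lufok], with a stem-final [tʃ] ~ [k] alternation.
But 'stone' keeps [tʃ] in both environments ([pɔratʃɛ], [pɔratʃ]), so there is no rule changing /tʃ/ to [k] in isolation.
So /k/ is underlying, and a rule of palatalization before a front vowel — /k/ and /g/ become palato-alveolar [tʃ] and [dʒ] before a front vowel — gives [tʃ].

/k/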